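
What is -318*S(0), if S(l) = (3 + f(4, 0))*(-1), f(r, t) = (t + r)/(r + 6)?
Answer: 5406/5 ≈ 1081.2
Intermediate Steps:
f(r, t) = (r + t)/(6 + r)
S(l) = -17/5 (S(l) = (3 + (4 + 0)/(6 + 4))*(-1) = (3 + 4/10)*(-1) = (3 + (⅒)*4)*(-1) = (3 + ⅖)*(-1) = (17/5)*(-1) = -17/5)
-318*S(0) = -318*(-17/5) = 5406/5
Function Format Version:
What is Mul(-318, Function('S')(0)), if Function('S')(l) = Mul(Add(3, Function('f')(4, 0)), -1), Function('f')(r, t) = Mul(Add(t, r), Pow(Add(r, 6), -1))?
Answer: Rational(5406, 5) ≈ 1081.2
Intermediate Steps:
Function('f')(r, t) = Mul(Pow(Add(6, r), -1), Add(r, t)) (Function('f')(r, t) = Mul(Add(r, t), Pow(Add(6, r), -1)) = Mul(Pow(Add(6, r), -1), Add(r, t)))
Function('S')(l) = Rational(-17, 5) (Function('S')(l) = Mul(Add(3, Mul(Pow(Add(6, 4), -1), Add(4, 0))), -1) = Mul(Add(3, Mul(Pow(10, -1), 4)), -1) = Mul(Add(3, Mul(Rational(1, 10), 4)), -1) = Mul(Add(3, Rational(2, 5)), -1) = Mul(Rational(17, 5), -1) = Rational(-17, 5))
Mul(-318, Function('S')(0)) = Mul(-318, Rational(-17, 5)) = Rational(5406, 5)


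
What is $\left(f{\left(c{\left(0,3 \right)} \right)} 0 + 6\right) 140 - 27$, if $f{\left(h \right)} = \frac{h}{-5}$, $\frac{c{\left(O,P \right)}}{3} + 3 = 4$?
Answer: $813$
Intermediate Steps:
$c{\left(O,P \right)} = 3$ ($c{\left(O,P \right)} = -9 + 3 \cdot 4 = -9 + 12 = 3$)
$f{\left(h \right)} = - \frac{h}{5}$ ($f{\left(h \right)} = h \left(- \frac{1}{5}\right) = - \frac{h}{5}$)
$\left(f{\left(c{\left(0,3 \right)} \right)} 0 + 6\right) 140 - 27 = \left(\left(- \frac{1}{5}\right) 3 \cdot 0 + 6\right) 140 - 27 = \left(\left(- \frac{3}{5}\right) 0 + 6\right) 140 - 27 = \left(0 + 6\right) 140 - 27 = 6 \cdot 140 - 27 = 840 - 27 = 813$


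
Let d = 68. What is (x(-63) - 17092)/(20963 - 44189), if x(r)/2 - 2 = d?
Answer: 8476/11613 ≈ 0.72987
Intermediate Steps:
x(r) = 140 (x(r) = 4 + 2*68 = 4 + 136 = 140)
(x(-63) - 17092)/(20963 - 44189) = (140 - 17092)/(20963 - 44189) = -16952/(-23226) = -16952*(-1/23226) = 8476/11613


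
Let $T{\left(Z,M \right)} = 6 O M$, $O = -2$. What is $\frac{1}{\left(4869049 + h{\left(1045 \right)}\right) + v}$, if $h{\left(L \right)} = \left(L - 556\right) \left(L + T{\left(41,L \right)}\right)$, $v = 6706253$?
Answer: $\frac{1}{5954247} \approx 1.6795 \cdot 10^{-7}$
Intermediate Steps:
$T{\left(Z,M \right)} = - 12 M$ ($T{\left(Z,M \right)} = 6 \left(-2\right) M = - 12 M$)
$h{\left(L \right)} = - 11 L \left(-556 + L\right)$ ($h{\left(L \right)} = \left(L - 556\right) \left(L - 12 L\right) = \left(-556 + L\right) \left(- 11 L\right) = - 11 L \left(-556 + L\right)$)
$\frac{1}{\left(4869049 + h{\left(1045 \right)}\right) + v} = \frac{1}{\left(4869049 + 11 \cdot 1045 \left(556 - 1045\right)\right) + 6706253} = \frac{1}{\left(4869049 + 11 \cdot 1045 \left(-489\right)\right) + 6706253} = \frac{1}{\left(4869049 - 5621055\right) + 6706253} = \frac{1}{-752006 + 6706253} = \frac{1}{5954247}$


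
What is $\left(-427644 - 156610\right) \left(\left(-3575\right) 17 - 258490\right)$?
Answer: $186531853310$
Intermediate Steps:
$\left(-427644 - 156610\right) \left(\left(-3575\right) 17 - 258490\right) = - 584254 \left(-60775 - 258490\right) = \left(-584254\right) \left(-319265\right) = 186531853310$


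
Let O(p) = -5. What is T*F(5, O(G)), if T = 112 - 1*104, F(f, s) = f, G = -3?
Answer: 40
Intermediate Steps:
T = 8 (T = 112 - 104 = 8)
T*F(5, O(G)) = 8*5 = 40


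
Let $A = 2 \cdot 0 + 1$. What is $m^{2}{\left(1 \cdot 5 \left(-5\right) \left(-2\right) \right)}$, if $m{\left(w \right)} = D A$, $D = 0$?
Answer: $0$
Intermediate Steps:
$A = 1$ ($A = 0 + 1 = 1$)
$m{\left(w \right)} = 0$ ($m{\left(w \right)} = 0 \cdot 1 = 0$)
$m^{2}{\left(1 \cdot 5 \left(-5\right) \left(-2\right) \right)} = 0^{2} = 0$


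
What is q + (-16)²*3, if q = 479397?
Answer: 480165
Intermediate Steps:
q + (-16)²*3 = 479397 + (-16)²*3 = 479397 + 256*3 = 479397 + 768 = 480165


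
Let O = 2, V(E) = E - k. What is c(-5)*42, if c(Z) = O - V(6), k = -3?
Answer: -294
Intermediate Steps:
V(E) = 3 + E (V(E) = E - 1*(-3) = E + 3 = 3 + E)
c(Z) = -7 (c(Z) = 2 - (3 + 6) = 2 - 1*9 = 2 - 9 = -7)
c(-5)*42 = -7*42 = -294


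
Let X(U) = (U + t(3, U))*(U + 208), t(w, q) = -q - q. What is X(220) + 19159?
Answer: -75001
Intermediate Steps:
t(w, q) = -2*q
X(U) = -U*(208 + U) (X(U) = (U - 2*U)*(U + 208) = (-U)*(208 + U) = -U*(208 + U))
X(220) + 19159 = 220*(-208 - 1*220) + 19159 = 220*(-208 - 220) + 19159 = 220*(-428) + 19159 = -94160 + 19159 = -75001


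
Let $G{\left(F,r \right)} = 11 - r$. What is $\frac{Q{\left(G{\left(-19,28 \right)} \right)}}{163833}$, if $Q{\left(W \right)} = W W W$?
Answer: $- \frac{4913}{163833} \approx -0.029988$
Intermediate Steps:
$Q{\left(W \right)} = W^{3}$ ($Q{\left(W \right)} = W W^{2} = W^{3}$)
$\frac{Q{\left(G{\left(-19,28 \right)} \right)}}{163833} = \frac{\left(11 - 28\right)^{3}}{163833} = \left(11 - 28\right)^{3} \cdot \frac{1}{163833} = \left(-17\right)^{3} \cdot \frac{1}{163833} = \left(-4913\right) \frac{1}{163833} = - \frac{4913}{163833}$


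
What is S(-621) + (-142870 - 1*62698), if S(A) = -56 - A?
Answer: -205003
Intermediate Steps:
S(-621) + (-142870 - 1*62698) = (-56 - 1*(-621)) + (-142870 - 1*62698) = (-56 + 621) + (-142870 - 62698) = 565 - 205568 = -205003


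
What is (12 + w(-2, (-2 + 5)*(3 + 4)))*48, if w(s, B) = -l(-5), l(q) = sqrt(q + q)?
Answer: 576 - 48*I*sqrt(10) ≈ 576.0 - 151.79*I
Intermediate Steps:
l(q) = sqrt(2)*sqrt(q) (l(q) = sqrt(2*q) = sqrt(2)*sqrt(q))
w(s, B) = -I*sqrt(10) (w(s, B) = -sqrt(2)*sqrt(-5) = -sqrt(2)*I*sqrt(5) = -I*sqrt(10))
(12 + w(-2, (-2 + 5)*(3 + 4)))*48 = (12 - I*sqrt(10))*48 = 576 - 48*I*sqrt(10)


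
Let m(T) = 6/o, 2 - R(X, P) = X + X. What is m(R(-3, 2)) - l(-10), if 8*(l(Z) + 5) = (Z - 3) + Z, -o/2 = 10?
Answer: 303/40 ≈ 7.5750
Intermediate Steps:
o = -20 (o = -2*10 = -20)
R(X, P) = 2 - 2*X (R(X, P) = 2 - (X + X) = 2 - 2*X)
l(Z) = -43/8 + Z/4 (l(Z) = -5 + ((Z - 3) + Z)/8 = -5 + ((-3 + Z) + Z)/8 = -5 + (-3 + 2*Z)/8 = -5 + (-3/8 + Z/4) = -43/8 + Z/4)
m(T) = -3/10 (m(T) = 6/(-20) = 6*(-1/20) = -3/10)
m(R(-3, 2)) - l(-10) = -3/10 - (-43/8 + (¼)*(-10)) = -3/10 - (-43/8 - 5/2) = -3/10 - 1*(-63/8) = -3/10 + 63/8 = 303/40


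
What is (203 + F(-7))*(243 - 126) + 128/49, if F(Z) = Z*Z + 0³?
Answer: 1444844/49 ≈ 29487.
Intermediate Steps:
F(Z) = Z² (F(Z) = Z² + 0 = Z²)
(203 + F(-7))*(243 - 126) + 128/49 = (203 + (-7)²)*(243 - 126) + 128/49 = (203 + 49)*117 + 128*(1/49) = 252*117 + 128/49 = 29484 + 128/49 = 1444844/49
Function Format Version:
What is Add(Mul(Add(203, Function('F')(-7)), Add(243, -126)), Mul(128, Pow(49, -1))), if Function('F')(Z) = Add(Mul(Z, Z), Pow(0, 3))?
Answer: Rational(1444844, 49) ≈ 29487.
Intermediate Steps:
Function('F')(Z) = Pow(Z, 2) (Function('F')(Z) = Add(Pow(Z, 2), 0) = Pow(Z, 2))
Add(Mul(Add(203, Function('F')(-7)), Add(243, -126)), Mul(128, Pow(49, -1))) = Add(Mul(Add(203, Pow(-7, 2)), Add(243, -126)), Mul(128, Pow(49, -1))) = Add(Mul(Add(203, 49), 117), Mul(128, Rational(1, 49))) = Add(Mul(252, 117), Rational(128, 49)) = Add(29484, Rational(128, 49)) = Rational(1444844, 49)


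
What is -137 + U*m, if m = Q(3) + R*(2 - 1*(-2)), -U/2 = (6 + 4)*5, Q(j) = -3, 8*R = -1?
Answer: 213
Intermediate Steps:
R = -1/8 (R = (1/8)*(-1) = -1/8 ≈ -0.12500)
U = -100 (U = -2*(6 + 4)*5 = -20*5 = -2*50 = -100)
m = -7/2 (m = -3 - (2 - 1*(-2))/8 = -3 - (2 + 2)/8 = -3 - 1/8*4 = -3 - 1/2 = -7/2 ≈ -3.5000)
-137 + U*m = -137 - 100*(-7/2) = -137 + 350 = 213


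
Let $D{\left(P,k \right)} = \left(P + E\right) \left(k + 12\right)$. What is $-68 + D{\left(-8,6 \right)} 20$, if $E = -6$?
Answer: $-5108$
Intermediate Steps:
$D{\left(P,k \right)} = \left(-6 + P\right) \left(12 + k\right)$ ($D{\left(P,k \right)} = \left(P - 6\right) \left(k + 12\right) = \left(-6 + P\right) \left(12 + k\right)$)
$-68 + D{\left(-8,6 \right)} 20 = -68 + \left(-72 - 36 + 12 \left(-8\right) - 48\right) 20 = -68 + \left(-72 - 36 - 96 - 48\right) 20 = -68 - 5040 = -5108$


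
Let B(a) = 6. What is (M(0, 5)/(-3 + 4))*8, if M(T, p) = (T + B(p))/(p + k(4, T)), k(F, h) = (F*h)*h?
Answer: 48/5 ≈ 9.6000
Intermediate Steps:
k(F, h) = F*h²
M(T, p) = (6 + T)/(p + 4*T²) (M(T, p) = (T + 6)/(p + 4*T²) = (6 + T)/(p + 4*T²))
(M(0, 5)/(-3 + 4))*8 = (((6 + 0)/(5 + 4*0²))/(-3 + 4))*8 = ((6/(5 + 4*0))/1)*8 = (1*(6/(5 + 0)))*8 = (1*(6/5))*8 = (6/5)*8 = 48/5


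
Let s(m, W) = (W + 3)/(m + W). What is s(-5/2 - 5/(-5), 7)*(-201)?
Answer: -4020/11 ≈ -365.45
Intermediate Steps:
s(m, W) = (3 + W)/(W + m)
s(-5/2 - 5/(-5), 7)*(-201) = ((3 + 7)/(7 + (-5/2 - 5/(-5))))*(-201) = (10/(7 + (-5*1/2 - 5*(-1/5))))*(-201) = (10/(7 + (-5/2 + 1)))*(-201) = (10/(7 - 3/2))*(-201) = (10/(11/2))*(-201) = ((2/11)*10)*(-201) = (20/11)*(-201) = -4020/11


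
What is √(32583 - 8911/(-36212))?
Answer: √10681675501871/18106 ≈ 180.51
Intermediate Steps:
√(32583 - 8911/(-36212)) = √(32583 - 8911*(-1/36212)) = √(32583 + 8911/36212) = √(1179904507/36212) = √10681675501871/18106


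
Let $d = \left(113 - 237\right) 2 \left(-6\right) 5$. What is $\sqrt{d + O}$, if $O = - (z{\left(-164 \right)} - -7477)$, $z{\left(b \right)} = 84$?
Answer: $11 i \approx 11.0 i$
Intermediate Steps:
$O = -7561$ ($O = - (84 - -7477) = - (84 + 7477) = \left(-1\right) 7561 = -7561$)
$d = 7440$ ($d = - 124 \left(\left(-12\right) 5\right) = \left(-124\right) \left(-60\right) = 7440$)
$\sqrt{d + O} = \sqrt{7440 - 7561} = \sqrt{-121} = 11 i$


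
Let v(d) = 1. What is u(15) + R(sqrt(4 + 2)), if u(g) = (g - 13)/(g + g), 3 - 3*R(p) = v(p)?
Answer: 11/15 ≈ 0.73333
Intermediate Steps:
R(p) = 2/3 (R(p) = 1 - 1/3*1 = 1 - 1/3 = 2/3)
u(g) = (-13 + g)/(2*g) (u(g) = (-13 + g)/((2*g)) = (-13 + g)*(1/(2*g)) = (-13 + g)/(2*g))
u(15) + R(sqrt(4 + 2)) = (1/2)*(-13 + 15)/15 + 2/3 = (1/2)*(1/15)*2 + 2/3 = 1/15 + 2/3 = 11/15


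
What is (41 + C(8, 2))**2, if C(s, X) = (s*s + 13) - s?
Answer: 12100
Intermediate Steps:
C(s, X) = 13 + s**2 - s (C(s, X) = (s**2 + 13) - s = (13 + s**2) - s = 13 + s**2 - s)
(41 + C(8, 2))**2 = (41 + (13 + 8**2 - 1*8))**2 = (41 + (13 + 64 - 8))**2 = (41 + 69)**2 = 110**2 = 12100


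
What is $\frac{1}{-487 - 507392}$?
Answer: $- \frac{1}{507879} \approx -1.969 \cdot 10^{-6}$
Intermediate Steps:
$\frac{1}{-487 - 507392} = \frac{1}{-507879} = - \frac{1}{507879}$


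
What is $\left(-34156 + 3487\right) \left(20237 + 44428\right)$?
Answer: $-1983210885$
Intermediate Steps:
$\left(-34156 + 3487\right) \left(20237 + 44428\right) = \left(-30669\right) 64665 = -1983210885$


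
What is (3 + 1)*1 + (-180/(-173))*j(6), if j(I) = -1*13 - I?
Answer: -2728/173 ≈ -15.769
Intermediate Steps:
j(I) = -13 - I
(3 + 1)*1 + (-180/(-173))*j(6) = (3 + 1)*1 + (-180/(-173))*(-13 - 1*6) = 4*1 + (-180*(-1/173))*(-13 - 6) = 4 + (180/173)*(-19) = 4 - 3420/173 = -2728/173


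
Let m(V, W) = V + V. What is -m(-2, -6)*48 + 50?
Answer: 242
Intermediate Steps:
m(V, W) = 2*V
-m(-2, -6)*48 + 50 = -2*(-2)*48 + 50 = -1*(-4)*48 + 50 = 4*48 + 50 = 192 + 50 = 242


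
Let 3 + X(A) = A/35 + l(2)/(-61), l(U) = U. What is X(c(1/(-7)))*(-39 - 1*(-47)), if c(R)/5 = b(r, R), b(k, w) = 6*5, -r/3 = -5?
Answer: 4280/427 ≈ 10.023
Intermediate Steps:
r = 15 (r = -3*(-5) = 15)
b(k, w) = 30
c(R) = 150 (c(R) = 5*30 = 150)
X(A) = -185/61 + A/35 (X(A) = -3 + (A/35 + 2/(-61)) = -3 + (A*(1/35) + 2*(-1/61)) = -3 + (A/35 - 2/61) = -3 + (-2/61 + A/35) = -185/61 + A/35)
X(c(1/(-7)))*(-39 - 1*(-47)) = (-185/61 + (1/35)*150)*(-39 - 1*(-47)) = (-185/61 + 30/7)*(-39 + 47) = (535/427)*8 = 4280/427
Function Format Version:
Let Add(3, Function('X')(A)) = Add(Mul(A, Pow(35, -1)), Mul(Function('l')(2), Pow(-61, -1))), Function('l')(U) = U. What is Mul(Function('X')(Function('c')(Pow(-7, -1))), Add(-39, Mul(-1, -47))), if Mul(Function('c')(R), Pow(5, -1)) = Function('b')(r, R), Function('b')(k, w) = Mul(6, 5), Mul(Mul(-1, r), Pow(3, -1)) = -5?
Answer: Rational(4280, 427) ≈ 10.023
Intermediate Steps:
r = 15 (r = Mul(-3, -5) = 15)
Function('b')(k, w) = 30
Function('c')(R) = 150 (Function('c')(R) = Mul(5, 30) = 150)
Function('X')(A) = Add(Rational(-185, 61), Mul(Rational(1, 35), A)) (Function('X')(A) = Add(-3, Add(Mul(A, Pow(35, -1)), Mul(2, Pow(-61, -1)))) = Add(-3, Add(Mul(A, Rational(1, 35)), Mul(2, Rational(-1, 61)))) = Add(-3, Add(Mul(Rational(1, 35), A), Rational(-2, 61))) = Add(-3, Add(Rational(-2, 61), Mul(Rational(1, 35), A))) = Add(Rational(-185, 61), Mul(Rational(1, 35), A)))
Mul(Function('X')(Function('c')(Pow(-7, -1))), Add(-39, Mul(-1, -47))) = Mul(Add(Rational(-185, 61), Mul(Rational(1, 35), 150)), Add(-39, Mul(-1, -47))) = Mul(Add(Rational(-185, 61), Rational(30, 7)), Add(-39, 47)) = Mul(Rational(535, 427), 8) = Rational(4280, 427)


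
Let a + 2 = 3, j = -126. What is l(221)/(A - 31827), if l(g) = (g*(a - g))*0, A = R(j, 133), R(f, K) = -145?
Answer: 0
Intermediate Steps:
a = 1 (a = -2 + 3 = 1)
A = -145
l(g) = 0 (l(g) = (g*(1 - g))*0 = 0)
l(221)/(A - 31827) = 0/(-145 - 31827) = 0/(-31972) = 0*(-1/31972) = 0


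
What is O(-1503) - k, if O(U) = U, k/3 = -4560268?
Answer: 13679301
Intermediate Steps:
k = -13680804 (k = 3*(-4560268) = -13680804)
O(-1503) - k = -1503 - 1*(-13680804) = -1503 + 13680804 = 13679301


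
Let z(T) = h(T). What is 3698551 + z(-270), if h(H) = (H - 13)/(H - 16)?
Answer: 1057785869/286 ≈ 3.6986e+6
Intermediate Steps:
h(H) = (-13 + H)/(-16 + H)
z(T) = (-13 + T)/(-16 + T)
3698551 + z(-270) = 3698551 + (-13 - 270)/(-16 - 270) = 3698551 - 283/(-286) = 3698551 - 1/286*(-283) = 3698551 + 283/286 = 1057785869/286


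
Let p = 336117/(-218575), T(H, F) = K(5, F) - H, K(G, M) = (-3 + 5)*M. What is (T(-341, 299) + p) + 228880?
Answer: 50232351808/218575 ≈ 2.2982e+5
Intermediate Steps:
K(G, M) = 2*M
T(H, F) = -H + 2*F (T(H, F) = 2*F - H = -H + 2*F)
p = -336117/218575 (p = 336117*(-1/218575) = -336117/218575 ≈ -1.5378)
(T(-341, 299) + p) + 228880 = ((-1*(-341) + 2*299) - 336117/218575) + 228880 = ((341 + 598) - 336117/218575) + 228880 = (939 - 336117/218575) + 228880 = 204905808/218575 + 228880 = 50232351808/218575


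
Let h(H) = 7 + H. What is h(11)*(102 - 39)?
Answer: 1134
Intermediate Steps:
h(11)*(102 - 39) = (7 + 11)*(102 - 39) = 18*63 = 1134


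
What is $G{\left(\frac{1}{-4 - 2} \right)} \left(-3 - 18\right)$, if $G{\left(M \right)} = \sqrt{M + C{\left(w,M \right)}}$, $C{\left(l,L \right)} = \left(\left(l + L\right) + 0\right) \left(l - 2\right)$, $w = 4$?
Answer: $- \frac{21 \sqrt{30}}{2} \approx -57.511$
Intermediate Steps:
$C{\left(l,L \right)} = \left(-2 + l\right) \left(L + l\right)$ ($C{\left(l,L \right)} = \left(\left(L + l\right) + 0\right) \left(-2 + l\right) = \left(L + l\right) \left(-2 + l\right) = \left(-2 + l\right) \left(L + l\right)$)
$G{\left(M \right)} = \sqrt{8 + 3 M}$ ($G{\left(M \right)} = \sqrt{M - \left(8 - 16 + 2 M - M 4\right)} = \sqrt{M + \left(16 - 2 M - 8 + 4 M\right)} = \sqrt{M + \left(8 + 2 M\right)} = \sqrt{8 + 3 M}$)
$G{\left(\frac{1}{-4 - 2} \right)} \left(-3 - 18\right) = \sqrt{8 + \frac{3}{-4 - 2}} \left(-3 - 18\right) = \sqrt{8 + \frac{3}{-6}} \left(-21\right) = \sqrt{8 + 3 \left(- \frac{1}{6}\right)} \left(-21\right) = \sqrt{8 - \frac{1}{2}} \left(-21\right) = \sqrt{\frac{15}{2}} \left(-21\right) = \frac{\sqrt{30}}{2} \left(-21\right) = - \frac{21 \sqrt{30}}{2}$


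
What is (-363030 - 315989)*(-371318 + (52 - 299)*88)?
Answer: 266891134026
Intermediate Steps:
(-363030 - 315989)*(-371318 + (52 - 299)*88) = -679019*(-371318 - 247*88) = -679019*(-371318 - 21736) = -679019*(-393054) = 266891134026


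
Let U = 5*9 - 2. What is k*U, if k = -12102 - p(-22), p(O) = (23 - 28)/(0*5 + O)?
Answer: -11448707/22 ≈ -5.2040e+5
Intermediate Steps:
p(O) = -5/O (p(O) = -5/(0 + O) = -5/O)
U = 43 (U = 45 - 2 = 43)
k = -266249/22 (k = -12102 - (-5)/(-22) = -12102 - (-5)*(-1)/22 = -12102 - 1*5/22 = -12102 - 5/22 = -266249/22 ≈ -12102.)
k*U = -266249/22*43 = -11448707/22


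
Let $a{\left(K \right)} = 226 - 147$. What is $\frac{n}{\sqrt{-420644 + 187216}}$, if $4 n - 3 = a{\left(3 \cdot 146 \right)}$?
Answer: $- \frac{41 i \sqrt{13}}{3484} \approx - 0.04243 i$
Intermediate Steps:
$a{\left(K \right)} = 79$
$n = \frac{41}{2}$ ($n = \frac{3}{4} + \frac{1}{4} \cdot 79 = \frac{3}{4} + \frac{79}{4} = \frac{41}{2} \approx 20.5$)
$\frac{n}{\sqrt{-420644 + 187216}} = \frac{41}{2 \sqrt{-420644 + 187216}} = \frac{41}{2 \sqrt{-233428}} = \frac{41}{2 \cdot 134 i \sqrt{13}} = \frac{41 \left(- \frac{i \sqrt{13}}{1742}\right)}{2} = - \frac{41 i \sqrt{13}}{3484}$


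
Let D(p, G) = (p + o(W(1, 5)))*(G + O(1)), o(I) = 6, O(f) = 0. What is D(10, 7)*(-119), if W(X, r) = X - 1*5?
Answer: -13328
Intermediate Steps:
W(X, r) = -5 + X (W(X, r) = X - 5 = -5 + X)
D(p, G) = G*(6 + p) (D(p, G) = (p + 6)*(G + 0) = (6 + p)*G = G*(6 + p))
D(10, 7)*(-119) = (7*(6 + 10))*(-119) = (7*16)*(-119) = 112*(-119) = -13328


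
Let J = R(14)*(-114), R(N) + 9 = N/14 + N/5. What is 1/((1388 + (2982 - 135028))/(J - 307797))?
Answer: 1536021/653290 ≈ 2.3512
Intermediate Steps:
R(N) = -9 + 19*N/70 (R(N) = -9 + (N/14 + N/5) = -9 + 19*N/70)
J = 2964/5 (J = (-9 + (19/70)*14)*(-114) = (-9 + 19/5)*(-114) = -26/5*(-114) = 2964/5 ≈ 592.80)
1/((1388 + (2982 - 135028))/(J - 307797)) = 1/((1388 + (2982 - 135028))/(2964/5 - 307797)) = 1/((1388 - 132046)/(-1536021/5)) = 1/(-130658*(-5/1536021)) = 1/(653290/1536021) = 1536021/653290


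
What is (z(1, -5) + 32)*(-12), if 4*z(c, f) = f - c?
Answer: -366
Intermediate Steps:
z(c, f) = -c/4 + f/4 (z(c, f) = (f - c)/4 = -c/4 + f/4)
(z(1, -5) + 32)*(-12) = ((-¼*1 + (¼)*(-5)) + 32)*(-12) = ((-¼ - 5/4) + 32)*(-12) = (-3/2 + 32)*(-12) = (61/2)*(-12) = -366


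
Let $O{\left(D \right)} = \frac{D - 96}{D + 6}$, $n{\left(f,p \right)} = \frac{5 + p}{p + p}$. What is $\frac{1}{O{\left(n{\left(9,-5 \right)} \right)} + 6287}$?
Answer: $\frac{1}{6271} \approx 0.00015946$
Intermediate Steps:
$n{\left(f,p \right)} = \frac{5 + p}{2 p}$
$O{\left(D \right)} = \frac{-96 + D}{6 + D}$
$\frac{1}{O{\left(n{\left(9,-5 \right)} \right)} + 6287} = \frac{1}{\frac{-96 + \frac{5 - 5}{2 \left(-5\right)}}{6 + \frac{5 - 5}{2 \left(-5\right)}} + 6287} = \frac{1}{\frac{-96 + \frac{1}{2} \left(- \frac{1}{5}\right) 0}{6 + \frac{1}{2} \left(- \frac{1}{5}\right) 0} + 6287} = \frac{1}{\frac{-96 + 0}{6 + 0} + 6287} = \frac{1}{\frac{1}{6} \left(-96\right) + 6287} = \frac{1}{-16 + 6287} = \frac{1}{6271}$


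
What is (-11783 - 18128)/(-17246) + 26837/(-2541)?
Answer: -386827051/43822086 ≈ -8.8272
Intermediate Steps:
(-11783 - 18128)/(-17246) + 26837/(-2541) = -29911*(-1/17246) + 26837*(-1/2541) = 29911/17246 - 26837/2541 = -386827051/43822086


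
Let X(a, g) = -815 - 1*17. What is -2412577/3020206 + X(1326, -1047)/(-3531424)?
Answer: -20474325741/25638528734 ≈ -0.79858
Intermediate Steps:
X(a, g) = -832 (X(a, g) = -815 - 17 = -832)
-2412577/3020206 + X(1326, -1047)/(-3531424) = -2412577/3020206 - 832/(-3531424) = -2412577*1/3020206 - 832*(-1/3531424) = -2412577/3020206 + 2/8489 = -20474325741/25638528734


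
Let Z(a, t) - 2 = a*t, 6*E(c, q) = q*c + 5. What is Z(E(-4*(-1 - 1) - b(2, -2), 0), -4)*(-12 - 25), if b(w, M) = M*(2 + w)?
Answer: 148/3 ≈ 49.333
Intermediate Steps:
E(c, q) = ⅚ + c*q/6 (E(c, q) = (q*c + 5)/6 = (c*q + 5)/6 = (5 + c*q)/6 = ⅚ + c*q/6)
Z(a, t) = 2 + a*t
Z(E(-4*(-1 - 1) - b(2, -2), 0), -4)*(-12 - 25) = (2 + (⅚ + (⅙)*(-4*(-1 - 1) - (-2)*(2 + 2))*0)*(-4))*(-12 - 25) = (2 + (⅚ + (⅙)*(-4*(-2) - (-2)*4)*0)*(-4))*(-37) = (2 + (⅚ + (⅙)*(8 - 1*(-8))*0)*(-4))*(-37) = (2 + (⅚ + (⅙)*(8 + 8)*0)*(-4))*(-37) = (2 + (⅚ + (⅙)*16*0)*(-4))*(-37) = (2 + (⅚ + 0)*(-4))*(-37) = (2 + (⅚)*(-4))*(-37) = (2 - 10/3)*(-37) = -4/3*(-37) = 148/3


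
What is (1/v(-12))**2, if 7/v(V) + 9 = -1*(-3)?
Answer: 36/49 ≈ 0.73469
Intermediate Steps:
v(V) = -7/6 (v(V) = 7/(-9 - 1*(-3)) = 7/(-9 + 3) = 7/(-6) = 7*(-1/6) = -7/6)
(1/v(-12))**2 = (1/(-7/6))**2 = (-6/7)**2 = 36/49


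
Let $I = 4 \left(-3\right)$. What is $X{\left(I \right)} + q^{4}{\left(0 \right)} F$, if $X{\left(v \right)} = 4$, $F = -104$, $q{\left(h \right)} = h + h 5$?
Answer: $4$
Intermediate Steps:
$q{\left(h \right)} = 6 h$ ($q{\left(h \right)} = h + 5 h = 6 h$)
$I = -12$
$X{\left(I \right)} + q^{4}{\left(0 \right)} F = 4 + \left(6 \cdot 0\right)^{4} \left(-104\right) = 4 + 0^{4} \left(-104\right) = 4 + 0 \left(-104\right) = 4 + 0 = 4$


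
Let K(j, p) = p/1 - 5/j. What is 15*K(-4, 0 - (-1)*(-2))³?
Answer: -405/64 ≈ -6.3281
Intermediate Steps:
K(j, p) = p - 5/j (K(j, p) = p*1 - 5/j = p - 5/j)
15*K(-4, 0 - (-1)*(-2))³ = 15*((0 - (-1)*(-2)) - 5/(-4))³ = 15*((0 - 1*2) - 5*(-¼))³ = 15*((0 - 2) + 5/4)³ = 15*(-2 + 5/4)³ = 15*(-¾)³ = 15*(-27/64) = -405/64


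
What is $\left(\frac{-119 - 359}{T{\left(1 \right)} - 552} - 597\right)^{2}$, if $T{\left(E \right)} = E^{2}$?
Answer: $\frac{107891883961}{303601} \approx 3.5537 \cdot 10^{5}$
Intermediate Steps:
$\left(\frac{-119 - 359}{T{\left(1 \right)} - 552} - 597\right)^{2} = \left(\frac{-119 - 359}{1^{2} - 552} - 597\right)^{2} = \left(- \frac{478}{1 - 552} - 597\right)^{2} = \left(- \frac{478}{-551} - 597\right)^{2} = \left(\left(-478\right) \left(- \frac{1}{551}\right) - 597\right)^{2} = \left(\frac{478}{551} - 597\right)^{2} = \left(- \frac{328469}{551}\right)^{2} = \frac{107891883961}{303601}$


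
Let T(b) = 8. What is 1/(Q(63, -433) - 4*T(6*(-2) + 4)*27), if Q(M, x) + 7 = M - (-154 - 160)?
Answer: -1/494 ≈ -0.0020243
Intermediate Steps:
Q(M, x) = 307 + M (Q(M, x) = -7 + (M - (-154 - 160)) = -7 + (M - 1*(-314)) = -7 + (M + 314) = -7 + (314 + M) = 307 + M)
1/(Q(63, -433) - 4*T(6*(-2) + 4)*27) = 1/((307 + 63) - 4*8*27) = 1/(370 - 32*27) = 1/(370 - 864) = 1/(-494) = -1/494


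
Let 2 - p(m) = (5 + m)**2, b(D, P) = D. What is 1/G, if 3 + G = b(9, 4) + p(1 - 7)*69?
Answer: 1/75 ≈ 0.013333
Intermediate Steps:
p(m) = 2 - (5 + m)**2
G = 75 (G = -3 + (9 + (2 - (5 + (1 - 7))**2)*69) = -3 + (9 + (2 - (5 - 6)**2)*69) = -3 + (9 + (2 - 1*(-1)**2)*69) = -3 + (9 + (2 - 1*1)*69) = -3 + (9 + (2 - 1)*69) = -3 + (9 + 1*69) = -3 + (9 + 69) = -3 + 78 = 75)
1/G = 1/75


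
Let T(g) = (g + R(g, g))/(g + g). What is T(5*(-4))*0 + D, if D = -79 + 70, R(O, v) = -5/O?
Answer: -9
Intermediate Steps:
T(g) = (g - 5/g)/(2*g) (T(g) = (g - 5/g)/(g + g) = (g - 5/g)/((2*g)) = (g - 5/g)*(1/(2*g)) = (g - 5/g)/(2*g))
D = -9
T(5*(-4))*0 + D = ((-5 + (5*(-4))²)/(2*(5*(-4))²))*0 - 9 = ((½)*(-5 + (-20)²)/(-20)²)*0 - 9 = ((½)*(1/400)*(-5 + 400))*0 - 9 = ((½)*(1/400)*395)*0 - 9 = (79/160)*0 - 9 = 0 - 9 = -9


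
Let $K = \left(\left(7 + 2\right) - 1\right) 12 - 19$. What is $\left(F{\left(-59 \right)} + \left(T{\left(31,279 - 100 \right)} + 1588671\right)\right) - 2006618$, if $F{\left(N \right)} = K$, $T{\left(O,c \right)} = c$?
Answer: $-417691$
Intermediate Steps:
$K = 77$ ($K = \left(9 - 1\right) 12 - 19 = 8 \cdot 12 - 19 = 96 - 19 = 77$)
$F{\left(N \right)} = 77$
$\left(F{\left(-59 \right)} + \left(T{\left(31,279 - 100 \right)} + 1588671\right)\right) - 2006618 = \left(77 + \left(\left(279 - 100\right) + 1588671\right)\right) - 2006618 = \left(77 + \left(179 + 1588671\right)\right) - 2006618 = \left(77 + 1588850\right) - 2006618 = 1588927 - 2006618 = -417691$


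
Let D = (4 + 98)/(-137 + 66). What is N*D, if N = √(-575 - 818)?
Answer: -102*I*√1393/71 ≈ -53.619*I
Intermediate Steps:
N = I*√1393 (N = √(-1393) = I*√1393 ≈ 37.323*I)
D = -102/71 (D = 102/(-71) = 102*(-1/71) = -102/71 ≈ -1.4366)
N*D = (I*√1393)*(-102/71) = -102*I*√1393/71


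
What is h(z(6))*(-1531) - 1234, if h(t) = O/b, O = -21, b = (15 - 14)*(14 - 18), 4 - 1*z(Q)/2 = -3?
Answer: -37087/4 ≈ -9271.8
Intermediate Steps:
z(Q) = 14 (z(Q) = 8 - 2*(-3) = 8 + 6 = 14)
b = -4 (b = 1*(-4) = -4)
h(t) = 21/4 (h(t) = -21/(-4) = -21*(-1/4) = 21/4)
h(z(6))*(-1531) - 1234 = (21/4)*(-1531) - 1234 = -32151/4 - 1234 = -37087/4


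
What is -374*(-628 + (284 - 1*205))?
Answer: 205326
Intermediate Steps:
-374*(-628 + (284 - 1*205)) = -374*(-628 + (284 - 205)) = -374*(-628 + 79) = -374*(-549) = 205326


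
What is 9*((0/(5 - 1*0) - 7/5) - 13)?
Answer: -648/5 ≈ -129.60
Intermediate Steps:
9*((0/(5 - 1*0) - 7/5) - 13) = 9*((0/(5 + 0) - 7*1/5) - 13) = 9*((0/5 - 7/5) - 13) = 9*((0*(1/5) - 7/5) - 13) = 9*((0 - 7/5) - 13) = 9*(-7/5 - 13) = 9*(-72/5) = -648/5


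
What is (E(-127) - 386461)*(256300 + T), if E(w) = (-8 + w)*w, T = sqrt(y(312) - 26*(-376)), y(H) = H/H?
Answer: -94655690800 - 369316*sqrt(9777) ≈ -9.4692e+10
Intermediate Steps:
y(H) = 1
T = sqrt(9777) (T = sqrt(1 - 26*(-376)) = sqrt(1 + 9776) = sqrt(9777) ≈ 98.879)
E(w) = w*(-8 + w)
(E(-127) - 386461)*(256300 + T) = (-127*(-8 - 127) - 386461)*(256300 + sqrt(9777)) = (-127*(-135) - 386461)*(256300 + sqrt(9777)) = (17145 - 386461)*(256300 + sqrt(9777)) = -369316*(256300 + sqrt(9777)) = -94655690800 - 369316*sqrt(9777)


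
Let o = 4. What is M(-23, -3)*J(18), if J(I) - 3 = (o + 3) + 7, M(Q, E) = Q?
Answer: -391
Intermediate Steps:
J(I) = 17 (J(I) = 3 + ((4 + 3) + 7) = 3 + (7 + 7) = 3 + 14 = 17)
M(-23, -3)*J(18) = -23*17 = -391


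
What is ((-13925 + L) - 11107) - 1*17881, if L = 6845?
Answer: -36068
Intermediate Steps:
((-13925 + L) - 11107) - 1*17881 = ((-13925 + 6845) - 11107) - 1*17881 = (-7080 - 11107) - 17881 = -18187 - 17881 = -36068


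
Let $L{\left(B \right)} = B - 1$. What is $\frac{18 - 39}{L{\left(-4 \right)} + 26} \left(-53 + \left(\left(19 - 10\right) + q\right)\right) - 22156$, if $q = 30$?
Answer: $-22142$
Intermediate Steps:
$L{\left(B \right)} = -1 + B$
$\frac{18 - 39}{L{\left(-4 \right)} + 26} \left(-53 + \left(\left(19 - 10\right) + q\right)\right) - 22156 = \frac{18 - 39}{\left(-1 - 4\right) + 26} \left(-53 + \left(\left(19 - 10\right) + 30\right)\right) - 22156 = - \frac{21}{-5 + 26} \left(-53 + \left(9 + 30\right)\right) - 22156 = - \frac{21}{21} \left(-53 + 39\right) - 22156 = \left(-21\right) \frac{1}{21} \left(-14\right) - 22156 = \left(-1\right) \left(-14\right) - 22156 = 14 - 22156 = -22142$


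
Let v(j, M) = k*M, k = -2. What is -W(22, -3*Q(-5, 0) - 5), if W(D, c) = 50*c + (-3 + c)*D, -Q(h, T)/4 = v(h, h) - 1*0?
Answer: -8214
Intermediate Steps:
v(j, M) = -2*M
Q(h, T) = 8*h (Q(h, T) = -4*(-2*h - 1*0) = -4*(-2*h + 0) = -(-8)*h = 8*h)
W(D, c) = 50*c + D*(-3 + c)
-W(22, -3*Q(-5, 0) - 5) = -(-3*22 + 50*(-24*(-5) - 5) + 22*(-24*(-5) - 5)) = -(-66 + 50*(-3*(-40) - 5) + 22*(-3*(-40) - 5)) = -(-66 + 50*(120 - 5) + 22*(120 - 5)) = -(-66 + 50*115 + 22*115) = -(-66 + 5750 + 2530) = -1*8214 = -8214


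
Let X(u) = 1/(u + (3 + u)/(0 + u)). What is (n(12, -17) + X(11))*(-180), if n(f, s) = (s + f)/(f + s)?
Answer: -584/3 ≈ -194.67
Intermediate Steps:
n(f, s) = 1 (n(f, s) = (f + s)/(f + s) = 1)
X(u) = 1/(u + (3 + u)/u)
(n(12, -17) + X(11))*(-180) = (1 + 11/(3 + 11 + 11²))*(-180) = (1 + 11/(3 + 11 + 121))*(-180) = (1 + 11/135)*(-180) = (146/135)*(-180) = -584/3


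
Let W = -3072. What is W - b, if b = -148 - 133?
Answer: -2791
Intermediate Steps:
b = -281
W - b = -3072 - 1*(-281) = -3072 + 281 = -2791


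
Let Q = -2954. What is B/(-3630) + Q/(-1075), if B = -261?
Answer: 733573/260150 ≈ 2.8198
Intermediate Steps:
B/(-3630) + Q/(-1075) = -261/(-3630) - 2954/(-1075) = -261*(-1/3630) - 2954*(-1/1075) = 87/1210 + 2954/1075 = 733573/260150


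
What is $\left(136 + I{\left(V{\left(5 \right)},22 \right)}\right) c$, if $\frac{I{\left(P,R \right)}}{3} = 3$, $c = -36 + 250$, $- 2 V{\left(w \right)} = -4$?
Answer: $31030$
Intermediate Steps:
$V{\left(w \right)} = 2$ ($V{\left(w \right)} = \left(- \frac{1}{2}\right) \left(-4\right) = 2$)
$c = 214$
$I{\left(P,R \right)} = 9$ ($I{\left(P,R \right)} = 3 \cdot 3 = 9$)
$\left(136 + I{\left(V{\left(5 \right)},22 \right)}\right) c = \left(136 + 9\right) 214 = 145 \cdot 214 = 31030$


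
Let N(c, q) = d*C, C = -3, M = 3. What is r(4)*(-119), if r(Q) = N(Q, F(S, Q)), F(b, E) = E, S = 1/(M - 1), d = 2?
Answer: 714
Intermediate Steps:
S = ½ (S = 1/(3 - 1) = 1/2 = ½ ≈ 0.50000)
N(c, q) = -6 (N(c, q) = 2*(-3) = -6)
r(Q) = -6
r(4)*(-119) = -6*(-119) = 714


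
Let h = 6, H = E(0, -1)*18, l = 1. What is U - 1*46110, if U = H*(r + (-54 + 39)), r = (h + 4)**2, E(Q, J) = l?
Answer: -44580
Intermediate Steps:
E(Q, J) = 1
H = 18 (H = 1*18 = 18)
r = 100 (r = (6 + 4)**2 = 10**2 = 100)
U = 1530 (U = 18*(100 + (-54 + 39)) = 18*(100 - 15) = 18*85 = 1530)
U - 1*46110 = 1530 - 1*46110 = 1530 - 46110 = -44580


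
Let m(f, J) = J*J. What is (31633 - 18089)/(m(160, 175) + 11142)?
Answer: 13544/41767 ≈ 0.32428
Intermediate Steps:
m(f, J) = J²
(31633 - 18089)/(m(160, 175) + 11142) = (31633 - 18089)/(175² + 11142) = 13544/(30625 + 11142) = 13544/41767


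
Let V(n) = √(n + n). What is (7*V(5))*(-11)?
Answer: -77*√10 ≈ -243.50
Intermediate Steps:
V(n) = √2*√n (V(n) = √(2*n) = √2*√n)
(7*V(5))*(-11) = (7*(√2*√5))*(-11) = (7*√10)*(-11) = -77*√10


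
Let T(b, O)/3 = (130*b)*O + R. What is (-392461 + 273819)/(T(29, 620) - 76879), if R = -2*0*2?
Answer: -118642/6935321 ≈ -0.017107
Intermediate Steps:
R = 0 (R = 0*2 = 0)
T(b, O) = 390*O*b (T(b, O) = 3*((130*b)*O + 0) = 3*(130*O*b + 0) = 3*(130*O*b) = 390*O*b)
(-392461 + 273819)/(T(29, 620) - 76879) = (-392461 + 273819)/(390*620*29 - 76879) = -118642/(7012200 - 76879) = -118642/6935321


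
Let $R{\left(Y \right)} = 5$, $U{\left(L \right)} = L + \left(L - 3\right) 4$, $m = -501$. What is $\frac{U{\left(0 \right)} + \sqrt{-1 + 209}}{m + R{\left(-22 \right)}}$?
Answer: $\frac{3}{124} - \frac{\sqrt{13}}{124} \approx -0.0048835$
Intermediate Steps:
$U{\left(L \right)} = -12 + 5 L$ ($U{\left(L \right)} = L + \left(-3 + L\right) 4 = L + \left(-12 + 4 L\right) = -12 + 5 L$)
$\frac{U{\left(0 \right)} + \sqrt{-1 + 209}}{m + R{\left(-22 \right)}} = \frac{\left(-12 + 5 \cdot 0\right) + \sqrt{-1 + 209}}{-501 + 5} = \frac{\left(-12 + 0\right) + \sqrt{208}}{-496} = \left(-12 + 4 \sqrt{13}\right) \left(- \frac{1}{496}\right) = \frac{3}{124} - \frac{\sqrt{13}}{124}$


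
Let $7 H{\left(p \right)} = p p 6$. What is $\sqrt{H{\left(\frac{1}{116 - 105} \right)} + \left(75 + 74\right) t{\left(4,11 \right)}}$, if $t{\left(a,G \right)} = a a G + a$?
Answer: $\frac{\sqrt{159015822}}{77} \approx 163.77$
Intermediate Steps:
$t{\left(a,G \right)} = a + G a^{2}$ ($t{\left(a,G \right)} = a^{2} G + a = G a^{2} + a = a + G a^{2}$)
$H{\left(p \right)} = \frac{6 p^{2}}{7}$ ($H{\left(p \right)} = \frac{p p 6}{7} = \frac{p^{2} \cdot 6}{7} = \frac{6 p^{2}}{7}$)
$\sqrt{H{\left(\frac{1}{116 - 105} \right)} + \left(75 + 74\right) t{\left(4,11 \right)}} = \sqrt{\frac{6 \left(\frac{1}{116 - 105}\right)^{2}}{7} + \left(75 + 74\right) 4 \left(1 + 11 \cdot 4\right)} = \sqrt{\frac{6 \left(\frac{1}{11}\right)^{2}}{7} + 149 \cdot 4 \left(1 + 44\right)} = \sqrt{\frac{6}{7 \cdot 121} + 149 \cdot 4 \cdot 45} = \sqrt{\frac{6}{7} \cdot \frac{1}{121} + 149 \cdot 180} = \sqrt{\frac{6}{847} + 26820} = \sqrt{\frac{22716546}{847}} = \frac{\sqrt{159015822}}{77}$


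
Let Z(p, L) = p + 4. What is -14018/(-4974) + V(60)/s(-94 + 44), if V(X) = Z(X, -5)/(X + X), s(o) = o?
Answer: 872809/310875 ≈ 2.8076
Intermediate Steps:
Z(p, L) = 4 + p
V(X) = (4 + X)/(2*X) (V(X) = (4 + X)/(X + X) = (4 + X)/((2*X)) = (1/(2*X))*(4 + X) = (4 + X)/(2*X))
-14018/(-4974) + V(60)/s(-94 + 44) = -14018/(-4974) + ((½)*(4 + 60)/60)/(-94 + 44) = -14018*(-1/4974) + ((½)*(1/60)*64)/(-50) = 7009/2487 + (8/15)*(-1/50) = 7009/2487 - 4/375 = 872809/310875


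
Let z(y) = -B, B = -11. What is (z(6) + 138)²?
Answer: 22201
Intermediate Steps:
z(y) = 11 (z(y) = -1*(-11) = 11)
(z(6) + 138)² = (11 + 138)² = 149² = 22201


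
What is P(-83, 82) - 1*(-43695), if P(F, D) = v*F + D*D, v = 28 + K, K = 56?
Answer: 43447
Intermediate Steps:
v = 84 (v = 28 + 56 = 84)
P(F, D) = D² + 84*F (P(F, D) = 84*F + D*D = 84*F + D² = D² + 84*F)
P(-83, 82) - 1*(-43695) = (82² + 84*(-83)) - 1*(-43695) = (6724 - 6972) + 43695 = -248 + 43695 = 43447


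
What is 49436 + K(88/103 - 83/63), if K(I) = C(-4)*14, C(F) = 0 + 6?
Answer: 49520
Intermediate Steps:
C(F) = 6
K(I) = 84 (K(I) = 6*14 = 84)
49436 + K(88/103 - 83/63) = 49436 + 84 = 49520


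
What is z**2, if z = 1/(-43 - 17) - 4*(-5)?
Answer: 1437601/3600 ≈ 399.33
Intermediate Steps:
z = 1199/60 (z = 1/(-60) - 1*(-20) = -1/60 + 20 = 1199/60 ≈ 19.983)
z**2 = (1199/60)**2 = 1437601/3600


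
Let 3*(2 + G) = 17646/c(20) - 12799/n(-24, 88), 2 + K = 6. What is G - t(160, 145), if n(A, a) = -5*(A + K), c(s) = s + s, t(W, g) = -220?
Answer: 24179/75 ≈ 322.39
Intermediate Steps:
c(s) = 2*s
K = 4 (K = -2 + 6 = 4)
n(A, a) = -20 - 5*A (n(A, a) = -5*(A + 4) = -5*(4 + A) = -20 - 5*A)
G = 7679/75 (G = -2 + (17646/((2*20)) - 12799/(-20 - 5*(-24)))/3 = -2 + (17646/40 - 12799/(-20 + 120))/3 = -2 + (17646*(1/40) - 12799/100)/3 = -2 + (8823/20 - 12799*1/100)/3 = -2 + (8823/20 - 12799/100)/3 = -2 + (⅓)*(7829/25) = -2 + 7829/75 = 7679/75 ≈ 102.39)
G - t(160, 145) = 7679/75 - 1*(-220) = 7679/75 + 220 = 24179/75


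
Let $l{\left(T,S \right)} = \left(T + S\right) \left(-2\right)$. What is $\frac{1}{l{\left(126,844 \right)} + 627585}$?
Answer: $\frac{1}{625645} \approx 1.5983 \cdot 10^{-6}$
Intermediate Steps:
$l{\left(T,S \right)} = - 2 S - 2 T$ ($l{\left(T,S \right)} = \left(S + T\right) \left(-2\right) = - 2 S - 2 T$)
$\frac{1}{l{\left(126,844 \right)} + 627585} = \frac{1}{\left(\left(-2\right) 844 - 252\right) + 627585} = \frac{1}{\left(-1688 - 252\right) + 627585} = \frac{1}{-1940 + 627585} = \frac{1}{625645}$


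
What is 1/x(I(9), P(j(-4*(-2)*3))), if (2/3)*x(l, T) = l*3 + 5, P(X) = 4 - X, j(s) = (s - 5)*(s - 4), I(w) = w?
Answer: 1/48 ≈ 0.020833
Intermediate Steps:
j(s) = (-5 + s)*(-4 + s)
x(l, T) = 15/2 + 9*l/2 (x(l, T) = 3*(l*3 + 5)/2 = 3*(3*l + 5)/2 = 3*(5 + 3*l)/2 = 15/2 + 9*l/2)
1/x(I(9), P(j(-4*(-2)*3))) = 1/(15/2 + (9/2)*9) = 1/(15/2 + 81/2) = 1/48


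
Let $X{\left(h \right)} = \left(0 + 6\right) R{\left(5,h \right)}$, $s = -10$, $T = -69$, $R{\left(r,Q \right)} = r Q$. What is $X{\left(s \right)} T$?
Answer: $20700$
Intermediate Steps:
$R{\left(r,Q \right)} = Q r$
$X{\left(h \right)} = 30 h$ ($X{\left(h \right)} = \left(0 + 6\right) h 5 = 6 \cdot 5 h = 30 h$)
$X{\left(s \right)} T = 30 \left(-10\right) \left(-69\right) = \left(-300\right) \left(-69\right) = 20700$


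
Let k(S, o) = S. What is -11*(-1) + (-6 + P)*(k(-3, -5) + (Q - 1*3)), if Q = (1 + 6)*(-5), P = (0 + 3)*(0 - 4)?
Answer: 749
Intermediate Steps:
P = -12 (P = 3*(-4) = -12)
Q = -35 (Q = 7*(-5) = -35)
-11*(-1) + (-6 + P)*(k(-3, -5) + (Q - 1*3)) = -11*(-1) + (-6 - 12)*(-3 + (-35 - 1*3)) = 11 - 18*(-3 + (-35 - 3)) = 11 - 18*(-3 - 38) = 11 - 18*(-41) = 11 + 738 = 749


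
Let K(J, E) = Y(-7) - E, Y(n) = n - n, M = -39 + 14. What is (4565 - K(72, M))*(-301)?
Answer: -1366540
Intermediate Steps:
M = -25
Y(n) = 0
K(J, E) = -E (K(J, E) = 0 - E = -E)
(4565 - K(72, M))*(-301) = (4565 - (-1)*(-25))*(-301) = (4565 - 1*25)*(-301) = (4565 - 25)*(-301) = 4540*(-301) = -1366540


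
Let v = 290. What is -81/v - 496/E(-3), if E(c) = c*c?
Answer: -144569/2610 ≈ -55.390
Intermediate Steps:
E(c) = c²
-81/v - 496/E(-3) = -81/290 - 496/((-3)²) = -81*1/290 - 496/9 = -81/290 - 496*⅑ = -81/290 - 496/9 = -144569/2610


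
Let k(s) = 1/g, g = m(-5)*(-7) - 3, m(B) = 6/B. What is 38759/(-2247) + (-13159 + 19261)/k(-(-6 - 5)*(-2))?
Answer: 52858349/1605 ≈ 32934.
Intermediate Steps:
g = 27/5 (g = (6/(-5))*(-7) - 3 = (6*(-1/5))*(-7) - 3 = -6/5*(-7) - 3 = 42/5 - 3 = 27/5 ≈ 5.4000)
k(s) = 5/27 (k(s) = 1/(27/5) = 5/27)
38759/(-2247) + (-13159 + 19261)/k(-(-6 - 5)*(-2)) = 38759/(-2247) + (-13159 + 19261)/(5/27) = 38759*(-1/2247) + 6102*(27/5) = -5537/321 + 164754/5 = 52858349/1605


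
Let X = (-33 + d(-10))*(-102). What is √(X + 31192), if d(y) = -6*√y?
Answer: √(34558 + 612*I*√10) ≈ 185.97 + 5.2033*I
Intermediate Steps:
X = 3366 + 612*I*√10 (X = (-33 - 6*I*√10)*(-102) = 3366 + 612*I*√10 ≈ 3366.0 + 1935.3*I)
√(X + 31192) = √((3366 + 612*I*√10) + 31192) = √(34558 + 612*I*√10)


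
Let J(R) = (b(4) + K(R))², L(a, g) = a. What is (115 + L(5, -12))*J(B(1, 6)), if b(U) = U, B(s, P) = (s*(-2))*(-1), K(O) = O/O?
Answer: 3000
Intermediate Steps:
K(O) = 1
B(s, P) = 2*s (B(s, P) = -2*s*(-1) = 2*s)
J(R) = 25 (J(R) = (4 + 1)² = 5² = 25)
(115 + L(5, -12))*J(B(1, 6)) = (115 + 5)*25 = 120*25 = 3000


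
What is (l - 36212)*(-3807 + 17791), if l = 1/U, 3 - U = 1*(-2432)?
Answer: -1233056246496/2435 ≈ -5.0639e+8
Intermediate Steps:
U = 2435 (U = 3 - (-2432) = 3 - 1*(-2432) = 3 + 2432 = 2435)
l = 1/2435 ≈ 0.00041068
(l - 36212)*(-3807 + 17791) = (1/2435 - 36212)*(-3807 + 17791) = -88176219/2435*13984 = -1233056246496/2435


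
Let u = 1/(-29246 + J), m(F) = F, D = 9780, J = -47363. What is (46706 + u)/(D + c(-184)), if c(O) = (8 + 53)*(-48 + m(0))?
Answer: 3578099953/524924868 ≈ 6.8164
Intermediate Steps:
u = -1/76609 (u = 1/(-29246 - 47363) = 1/(-76609) = -1/76609 ≈ -1.3053e-5)
c(O) = -2928 (c(O) = (8 + 53)*(-48 + 0) = 61*(-48) = -2928)
(46706 + u)/(D + c(-184)) = (46706 - 1/76609)/(9780 - 2928) = (3578099953/76609)/6852 = (3578099953/76609)*(1/6852) = 3578099953/524924868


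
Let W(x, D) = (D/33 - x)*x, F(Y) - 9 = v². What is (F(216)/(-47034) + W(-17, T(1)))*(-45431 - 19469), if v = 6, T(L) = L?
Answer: 49097212850/2613 ≈ 1.8790e+7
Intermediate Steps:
F(Y) = 45 (F(Y) = 9 + 6² = 9 + 36 = 45)
W(x, D) = x*(-x + D/33) (W(x, D) = (D*(1/33) - x)*x = (D/33 - x)*x = (-x + D/33)*x = x*(-x + D/33))
(F(216)/(-47034) + W(-17, T(1)))*(-45431 - 19469) = (45/(-47034) + (1/33)*(-17)*(1 - 33*(-17)))*(-45431 - 19469) = (45*(-1/47034) + (1/33)*(-17)*(1 + 561))*(-64900) = (-5/5226 + (1/33)*(-17)*562)*(-64900) = (-5/5226 - 9554/33)*(-64900) = -16643123/57486*(-64900) = 49097212850/2613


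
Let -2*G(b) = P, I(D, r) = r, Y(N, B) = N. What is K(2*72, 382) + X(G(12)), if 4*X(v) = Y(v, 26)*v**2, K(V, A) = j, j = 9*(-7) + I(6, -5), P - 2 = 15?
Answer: -7089/32 ≈ -221.53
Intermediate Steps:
P = 17 (P = 2 + 15 = 17)
G(b) = -17/2 (G(b) = -1/2*17 = -17/2)
j = -68 (j = 9*(-7) - 5 = -63 - 5 = -68)
K(V, A) = -68
X(v) = v**3/4 (X(v) = (v*v**2)/4 = v**3/4)
K(2*72, 382) + X(G(12)) = -68 + (-17/2)**3/4 = -68 + (1/4)*(-4913/8) = -68 - 4913/32 = -7089/32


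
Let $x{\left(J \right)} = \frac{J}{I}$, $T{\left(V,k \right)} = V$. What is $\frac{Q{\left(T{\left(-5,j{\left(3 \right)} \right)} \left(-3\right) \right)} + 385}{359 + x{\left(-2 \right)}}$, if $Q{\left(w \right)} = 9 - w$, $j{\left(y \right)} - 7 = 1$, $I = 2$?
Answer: $\frac{379}{358} \approx 1.0587$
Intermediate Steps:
$j{\left(y \right)} = 8$ ($j{\left(y \right)} = 7 + 1 = 8$)
$x{\left(J \right)} = \frac{J}{2}$
$\frac{Q{\left(T{\left(-5,j{\left(3 \right)} \right)} \left(-3\right) \right)} + 385}{359 + x{\left(-2 \right)}} = \frac{\left(9 - \left(-5\right) \left(-3\right)\right) + 385}{359 + \frac{1}{2} \left(-2\right)} = \frac{\left(9 - 15\right) + 385}{359 - 1} = \frac{\left(9 - 15\right) + 385}{358} = \left(-6 + 385\right) \frac{1}{358} = 379 \cdot \frac{1}{358} = \frac{379}{358}$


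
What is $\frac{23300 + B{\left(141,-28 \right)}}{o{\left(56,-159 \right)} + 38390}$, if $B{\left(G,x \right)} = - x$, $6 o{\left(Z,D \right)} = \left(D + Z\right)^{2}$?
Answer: $\frac{139968}{240949} \approx 0.5809$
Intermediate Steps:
$o{\left(Z,D \right)} = \frac{\left(D + Z\right)^{2}}{6}$
$\frac{23300 + B{\left(141,-28 \right)}}{o{\left(56,-159 \right)} + 38390} = \frac{23300 - -28}{\frac{\left(-159 + 56\right)^{2}}{6} + 38390} = \frac{23300 + 28}{\frac{\left(-103\right)^{2}}{6} + 38390} = \frac{23328}{\frac{1}{6} \cdot 10609 + 38390} = \frac{23328}{\frac{10609}{6} + 38390} = \frac{23328}{\frac{240949}{6}} = 23328 \cdot \frac{6}{240949} = \frac{139968}{240949}$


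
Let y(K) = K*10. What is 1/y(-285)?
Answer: -1/2850 ≈ -0.00035088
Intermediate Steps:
y(K) = 10*K
1/y(-285) = 1/(10*(-285)) = 1/(-2850) = -1/2850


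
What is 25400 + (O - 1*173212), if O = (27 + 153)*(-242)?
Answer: -191372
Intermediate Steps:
O = -43560 (O = 180*(-242) = -43560)
25400 + (O - 1*173212) = 25400 + (-43560 - 1*173212) = 25400 + (-43560 - 173212) = 25400 - 216772 = -191372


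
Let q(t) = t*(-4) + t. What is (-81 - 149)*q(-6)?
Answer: -4140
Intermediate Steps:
q(t) = -3*t (q(t) = -4*t + t = -3*t)
(-81 - 149)*q(-6) = (-81 - 149)*(-3*(-6)) = -230*18 = -4140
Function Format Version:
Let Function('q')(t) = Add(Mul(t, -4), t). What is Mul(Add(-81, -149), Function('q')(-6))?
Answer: -4140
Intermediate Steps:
Function('q')(t) = Mul(-3, t) (Function('q')(t) = Add(Mul(-4, t), t) = Mul(-3, t))
Mul(Add(-81, -149), Function('q')(-6)) = Mul(Add(-81, -149), Mul(-3, -6)) = Mul(-230, 18) = -4140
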